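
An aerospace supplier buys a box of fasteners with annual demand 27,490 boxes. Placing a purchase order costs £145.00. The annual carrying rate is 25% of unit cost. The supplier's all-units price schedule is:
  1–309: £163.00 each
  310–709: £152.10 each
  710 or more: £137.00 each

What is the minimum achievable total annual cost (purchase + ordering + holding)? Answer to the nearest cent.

Holding cost per unit per year at price C is H = 0.25·C.
For each price level, check whether its EOQ is feasible; otherwise the best quantity at that price is the breakpoint.
Tier 1 (£163.00): EOQ = 442.3 exceeds tier's upper bound 309, so this tier is dominated.
EOQ at £152.10 = 457.9 (feasible in tier 2): TC = 27,490×£152.10 + (27,490/457.9)×145 + (457.9/2)×0.25×£152.10 = £4,198,639.89.
EOQ at £137.00 = 482.5 < 710, so use break Q=710: TC = 27,490×£137.00 + (27,490/710.0)×145 + (710.0/2)×0.25×£137.00 = £3,783,902.90.
Lowest total cost among the candidates is at Q = 710.0.

TC* ≈ £3,783,902.90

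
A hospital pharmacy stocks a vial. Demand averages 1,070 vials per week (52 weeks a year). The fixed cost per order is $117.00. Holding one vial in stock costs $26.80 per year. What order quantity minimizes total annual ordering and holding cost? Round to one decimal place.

Q* ≈ 697.0 vials

Annual demand D = 1,070 × 52 = 55,640.
EOQ = √(2DS / H) = √(2 × 55,640 × 117 / 26.8).
= √(13,019,760 / 26.8) = √485,811.9403 ≈ 697.002.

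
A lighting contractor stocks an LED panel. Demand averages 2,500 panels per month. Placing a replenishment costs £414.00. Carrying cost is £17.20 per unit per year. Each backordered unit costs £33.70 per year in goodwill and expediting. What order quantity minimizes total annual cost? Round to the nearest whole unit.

Q* ≈ 1,477 panels

Annual demand D = 2,500 × 12 = 30,000.
With planned backorders, Q* = √(2DS/H) · √((H+B)/B).
√(2DS/H) = √(2 × 30,000 × 414 / 17.2) = 1201.743.
√((H+B)/B) = √((17.2+33.7)/33.7) = 1.2290.
Q* ≈ 1476.915.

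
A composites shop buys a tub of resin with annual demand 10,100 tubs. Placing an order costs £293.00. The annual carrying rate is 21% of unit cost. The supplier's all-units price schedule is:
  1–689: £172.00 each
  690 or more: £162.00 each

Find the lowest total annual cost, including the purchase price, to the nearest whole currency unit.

Holding cost per unit per year at price C is H = 0.21·C.
Evaluate total cost at each tier's feasible EOQ or, if the EOQ is below the tier, at the tier's minimum quantity.
EOQ at £172.00 = 404.8 (feasible in tier 1): TC = 10,100×£172.00 + (10,100/404.8)×293 + (404.8/2)×0.21×£172.00 = £1,751,821.21.
EOQ at £162.00 = 417.1 < 690, so use break Q=690: TC = 10,100×£162.00 + (10,100/690.0)×293 + (690.0/2)×0.21×£162.00 = £1,652,225.74.
Lowest total cost among the candidates is at Q = 690.0.

TC* ≈ £1,652,226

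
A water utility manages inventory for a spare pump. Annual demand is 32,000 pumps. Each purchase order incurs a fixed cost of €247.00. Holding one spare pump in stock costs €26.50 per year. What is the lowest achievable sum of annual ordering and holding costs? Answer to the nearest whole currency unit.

TC* ≈ €20,467

EOQ = √(2DS/H) = √(2 × 32,000 × 247 / 26.5) ≈ 772.35.
At the optimum the two cost components are equal, so total cost = 2·(Q*/2)H = Q*·H.
Minimum total = √(2DSH) = √(2 × 32,000 × 247 × 26.5) ≈ 20467.340.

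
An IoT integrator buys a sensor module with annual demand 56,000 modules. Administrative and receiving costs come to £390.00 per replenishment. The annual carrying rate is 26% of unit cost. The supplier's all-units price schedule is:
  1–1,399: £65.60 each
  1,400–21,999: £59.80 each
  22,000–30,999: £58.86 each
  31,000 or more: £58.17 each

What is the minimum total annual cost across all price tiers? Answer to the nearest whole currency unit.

TC* ≈ £3,374,860

Holding cost per unit per year at price C is H = 0.26·C.
Evaluate total cost at each tier's feasible EOQ or, if the EOQ is below the tier, at the tier's minimum quantity.
Tier 1 (£65.60): EOQ = 1600.3 exceeds tier's upper bound 1399, so this tier is dominated.
EOQ at £59.80 = 1676.1 (feasible in tier 2): TC = 56,000×£59.80 + (56,000/1676.1)×390 + (1676.1/2)×0.26×£59.80 = £3,374,860.25.
EOQ at £58.86 = 1689.4 < 22000, so use break Q=22000: TC = 56,000×£58.86 + (56,000/22000.0)×390 + (22000.0/2)×0.26×£58.86 = £3,465,492.33.
EOQ at £58.17 = 1699.4 < 31000, so use break Q=31000: TC = 56,000×£58.17 + (56,000/31000.0)×390 + (31000.0/2)×0.26×£58.17 = £3,492,649.62.
Lowest total cost among the candidates is at Q = 1676.1.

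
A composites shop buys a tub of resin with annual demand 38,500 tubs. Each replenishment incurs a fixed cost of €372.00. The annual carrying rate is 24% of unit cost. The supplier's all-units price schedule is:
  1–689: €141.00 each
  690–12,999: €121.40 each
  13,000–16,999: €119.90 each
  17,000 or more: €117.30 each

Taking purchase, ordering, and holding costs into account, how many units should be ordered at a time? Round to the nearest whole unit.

Q* ≈ 992 tubs

Holding cost per unit per year at price C is H = 0.24·C.
Candidates are each tier's EOQ (if it falls in that tier) and each price-break quantity.
Tier 1 (€141.00): EOQ = 920.0 exceeds tier's upper bound 689, so this tier is dominated.
EOQ at €121.40 = 991.5 (feasible in tier 2): TC = 38,500×€121.40 + (38,500/991.5)×372 + (991.5/2)×0.24×€121.40 = €4,702,788.95.
EOQ at €119.90 = 997.7 < 13000, so use break Q=13000: TC = 38,500×€119.90 + (38,500/13000.0)×372 + (13000.0/2)×0.24×€119.90 = €4,804,295.69.
EOQ at €117.30 = 1008.7 < 17000, so use break Q=17000: TC = 38,500×€117.30 + (38,500/17000.0)×372 + (17000.0/2)×0.24×€117.30 = €4,756,184.47.
Lowest total cost is €4,702,788.95 at Q = 991.5.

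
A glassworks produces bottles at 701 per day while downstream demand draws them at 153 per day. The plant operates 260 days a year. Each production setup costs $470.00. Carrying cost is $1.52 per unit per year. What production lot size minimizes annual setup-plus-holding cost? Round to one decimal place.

Annual demand D = 153 × 260 = 39,780.
Production build-up factor (1 − d/p) = 1 − 153/701 = 0.7817.
Q* = √(2DS / (H(1 − d/p))) = √(2 × 39,780 × 470 / (1.52 × 0.7817)).
= √(37,393,200 / 1.1882) ≈ 5609.747.

Q* ≈ 5,609.7 bottles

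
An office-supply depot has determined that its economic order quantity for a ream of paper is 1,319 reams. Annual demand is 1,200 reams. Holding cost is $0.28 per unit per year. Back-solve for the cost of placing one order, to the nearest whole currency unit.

S ≈ $203

The basic EOQ model gives Q* = √(2DS/H); rearrange for the unknown.
From Q* = √(2DS/H): S = Q*²H / (2D) = 1,319² × 0.28 / (2 × 1,200) = 202.9721.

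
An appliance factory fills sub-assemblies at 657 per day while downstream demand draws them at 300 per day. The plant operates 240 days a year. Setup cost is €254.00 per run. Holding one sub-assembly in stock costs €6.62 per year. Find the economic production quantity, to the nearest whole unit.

Annual demand D = 300 × 240 = 72,000.
Production build-up factor (1 − d/p) = 1 − 300/657 = 0.5434.
Q* = √(2DS / (H(1 − d/p))) = √(2 × 72,000 × 254 / (6.62 × 0.5434)).
= √(36,576,000 / 3.5972) ≈ 3188.730.

Q* ≈ 3,189 sub-assemblies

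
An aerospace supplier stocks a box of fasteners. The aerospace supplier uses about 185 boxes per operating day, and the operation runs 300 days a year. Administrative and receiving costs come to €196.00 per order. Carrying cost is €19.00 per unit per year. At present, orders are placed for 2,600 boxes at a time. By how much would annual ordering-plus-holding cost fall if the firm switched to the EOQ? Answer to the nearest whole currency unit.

Annual demand D = 185 × 300 = 55,500.
EOQ = √(2DS/H) = √(2 × 55,500 × 196 / 19) ≈ 1070.07.
Cost at Q* = (D/Q*)S + (Q*/2)H = √(2DSH) ≈ €20,331.36.
Cost at Q = 2,600: (55,500/2,600)×196 + (2,600/2)×19 = €4,183.85 + €24,700.00 = €28,883.85.
Excess = €28,883.85 − €20,331.36 = €8,552.49.

Extra cost ≈ €8,552 per year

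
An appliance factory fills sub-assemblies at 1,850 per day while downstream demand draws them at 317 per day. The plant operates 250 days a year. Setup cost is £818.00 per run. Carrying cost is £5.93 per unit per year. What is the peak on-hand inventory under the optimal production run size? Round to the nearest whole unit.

I_max ≈ 4,256 sub-assemblies

Annual demand D = 317 × 250 = 79,250.
Production build-up factor (1 − d/p) = 1 − 317/1,850 = 0.8286.
Q* = √(2DS / (H(1 − d/p))) = √(2 × 79,250 × 818 / (5.93 × 0.8286)).
= √(129,653,000 / 4.9139) ≈ 5136.635.
Maximum inventory = Q*(1 − d/p) = 5136.635 × 0.8286 ≈ 4256.466.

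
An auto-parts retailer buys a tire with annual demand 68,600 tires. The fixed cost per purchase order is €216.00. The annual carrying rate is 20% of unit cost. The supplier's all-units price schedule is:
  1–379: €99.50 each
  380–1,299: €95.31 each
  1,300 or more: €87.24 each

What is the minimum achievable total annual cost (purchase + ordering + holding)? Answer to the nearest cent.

TC* ≈ €6,007,403.28

Holding cost per unit per year at price C is H = 0.20·C.
Evaluate total cost at each tier's feasible EOQ or, if the EOQ is below the tier, at the tier's minimum quantity.
Tier 1 (€99.50): EOQ = 1220.3 exceeds tier's upper bound 379, so this tier is dominated.
EOQ at €95.31 = 1246.9 (feasible in tier 2): TC = 68,600×€95.31 + (68,600/1246.9)×216 + (1246.9/2)×0.20×€95.31 = €6,562,033.76.
EOQ at €87.24 = 1303.3 (feasible in tier 3): TC = 68,600×€87.24 + (68,600/1303.3)×216 + (1303.3/2)×0.20×€87.24 = €6,007,403.28.
Lowest total cost among the candidates is at Q = 1303.3.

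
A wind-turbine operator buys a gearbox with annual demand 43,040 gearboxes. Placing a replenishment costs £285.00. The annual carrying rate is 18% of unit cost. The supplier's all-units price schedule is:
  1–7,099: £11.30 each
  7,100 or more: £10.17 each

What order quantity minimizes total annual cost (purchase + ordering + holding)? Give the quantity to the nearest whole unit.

Holding cost per unit per year at price C is H = 0.18·C.
Candidates are each tier's EOQ (if it falls in that tier) and each price-break quantity.
EOQ at £11.30 = 3472.9 (feasible in tier 1): TC = 43,040×£11.30 + (43,040/3472.9)×285 + (3472.9/2)×0.18×£11.30 = £493,415.97.
EOQ at £10.17 = 3660.8 < 7100, so use break Q=7100: TC = 43,040×£10.17 + (43,040/7100.0)×285 + (7100.0/2)×0.18×£10.17 = £445,943.09.
Lowest total cost is £445,943.09 at Q = 7100.0.

Q* ≈ 7,100 gearboxes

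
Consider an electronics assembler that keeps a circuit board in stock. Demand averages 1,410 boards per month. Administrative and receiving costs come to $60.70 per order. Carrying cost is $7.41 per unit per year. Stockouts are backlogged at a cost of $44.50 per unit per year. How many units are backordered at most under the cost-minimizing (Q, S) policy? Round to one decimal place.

Annual demand D = 1,410 × 12 = 16,920.
With planned backorders, Q* = √(2DS/H) · √((H+B)/B).
√(2DS/H) = √(2 × 16,920 × 60.7 / 7.41) = 526.502.
√((H+B)/B) = √((7.41+44.5)/44.5) = 1.0801.
Q* ≈ 568.651.
S* = Q* · H/(H+B) = 568.651 × 7.41/51.91 ≈ 81.173.

S* ≈ 81.2 boards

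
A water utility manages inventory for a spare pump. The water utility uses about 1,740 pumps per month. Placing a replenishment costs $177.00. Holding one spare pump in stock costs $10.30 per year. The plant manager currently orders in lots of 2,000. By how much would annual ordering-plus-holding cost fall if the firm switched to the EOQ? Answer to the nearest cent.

Annual demand D = 1,740 × 12 = 20,880.
EOQ = √(2DS/H) = √(2 × 20,880 × 177 / 10.3) ≈ 847.13.
Cost at Q* = (D/Q*)S + (Q*/2)H = √(2DSH) ≈ $8,725.40.
Cost at Q = 2,000: (20,880/2,000)×177 + (2,000/2)×10.3 = $1,847.88 + $10,300.00 = $12,147.88.
Excess = $12,147.88 − $8,725.40 = $3,422.48.

Extra cost ≈ $3,422.48 per year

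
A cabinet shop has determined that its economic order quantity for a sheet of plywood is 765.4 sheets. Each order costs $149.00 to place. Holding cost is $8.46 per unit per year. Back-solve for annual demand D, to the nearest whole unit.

Invert the EOQ relation Q*² = 2DS/H.
From Q* = √(2DS/H): D = Q*²H / (2S) = 765.4² × 8.46 / (2 × 149) = 16631.484.

D ≈ 16,631 sheets per year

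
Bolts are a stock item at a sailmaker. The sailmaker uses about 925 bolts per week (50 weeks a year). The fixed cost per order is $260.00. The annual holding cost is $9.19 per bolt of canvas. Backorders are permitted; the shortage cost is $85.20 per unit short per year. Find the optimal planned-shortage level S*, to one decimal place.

S* ≈ 165.8 bolts

Annual demand D = 925 × 50 = 46,250.
With planned backorders, Q* = √(2DS/H) · √((H+B)/B).
√(2DS/H) = √(2 × 46,250 × 260 / 9.19) = 1617.707.
√((H+B)/B) = √((9.19+85.2)/85.2) = 1.0526.
Q* ≈ 1702.719.
S* = Q* · H/(H+B) = 1702.719 × 9.19/94.39 ≈ 165.780.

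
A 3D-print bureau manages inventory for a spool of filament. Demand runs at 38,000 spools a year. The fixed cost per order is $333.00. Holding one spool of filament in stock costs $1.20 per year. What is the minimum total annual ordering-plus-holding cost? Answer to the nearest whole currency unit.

Q* = √(2DS/H) = √(2 × 38,000 × 333 / 1.2) ≈ 4592.39.
At Q*, ordering cost (D/Q*)S equals holding cost (Q*/2)H, each = √(DSH/2).
Minimum total = √(2DSH) = √(2 × 38,000 × 333 × 1.2) ≈ 5510.862.

TC* ≈ $5,511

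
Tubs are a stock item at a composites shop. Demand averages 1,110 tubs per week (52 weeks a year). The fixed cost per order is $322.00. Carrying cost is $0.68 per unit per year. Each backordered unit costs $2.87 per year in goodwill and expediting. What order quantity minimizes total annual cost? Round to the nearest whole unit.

Q* ≈ 8,223 tubs

Annual demand D = 1,110 × 52 = 57,720.
With planned backorders, Q* = √(2DS/H) · √((H+B)/B).
√(2DS/H) = √(2 × 57,720 × 322 / 0.68) = 7393.527.
√((H+B)/B) = √((0.68+2.87)/2.87) = 1.1122.
Q* ≈ 8222.897.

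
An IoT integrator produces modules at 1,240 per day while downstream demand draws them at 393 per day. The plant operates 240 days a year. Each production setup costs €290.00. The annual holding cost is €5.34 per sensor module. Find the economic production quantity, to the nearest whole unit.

Q* ≈ 3,873 modules

Annual demand D = 393 × 240 = 94,320.
Production build-up factor (1 − d/p) = 1 − 393/1,240 = 0.6831.
Q* = √(2DS / (H(1 − d/p))) = √(2 × 94,320 × 290 / (5.34 × 0.6831)).
= √(54,705,600 / 3.6476) ≈ 3872.705.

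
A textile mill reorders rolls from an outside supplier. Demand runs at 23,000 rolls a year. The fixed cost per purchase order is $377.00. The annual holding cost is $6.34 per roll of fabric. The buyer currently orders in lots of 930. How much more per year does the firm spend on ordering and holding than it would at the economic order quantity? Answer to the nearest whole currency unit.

Extra cost ≈ $1,786 per year

EOQ = √(2DS/H) = √(2 × 23,000 × 377 / 6.34) ≈ 1653.88.
Cost at Q* = (D/Q*)S + (Q*/2)H = √(2DSH) ≈ $10,485.62.
Cost at Q = 930: (23,000/930)×377 + (930/2)×6.34 = $9,323.66 + $2,948.10 = $12,271.76.
Excess = $12,271.76 − $10,485.62 = $1,786.13.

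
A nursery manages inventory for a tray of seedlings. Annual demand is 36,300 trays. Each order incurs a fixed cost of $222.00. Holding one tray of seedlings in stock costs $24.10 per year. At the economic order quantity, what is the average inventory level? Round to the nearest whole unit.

Average inventory ≈ 409 trays

EOQ = √(2DS/H) = √(2 × 36,300 × 222 / 24.1) ≈ 817.78.
Average inventory = Q*/2 ≈ 817.78 / 2 = 408.890.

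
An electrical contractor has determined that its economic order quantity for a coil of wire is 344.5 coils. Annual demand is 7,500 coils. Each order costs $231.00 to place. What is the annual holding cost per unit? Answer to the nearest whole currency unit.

H ≈ $29

Invert the EOQ relation Q*² = 2DS/H.
From Q* = √(2DS/H): H = 2DS / Q*² = 2 × 7,500 × 231 / 344.5² = 29.1961.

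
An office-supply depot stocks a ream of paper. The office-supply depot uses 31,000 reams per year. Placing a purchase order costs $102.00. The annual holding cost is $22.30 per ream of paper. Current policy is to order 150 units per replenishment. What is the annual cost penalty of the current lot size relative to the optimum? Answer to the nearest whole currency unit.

Extra cost ≈ $10,877 per year

EOQ = √(2DS/H) = √(2 × 31,000 × 102 / 22.3) ≈ 532.53.
Cost at Q* = (D/Q*)S + (Q*/2)H = √(2DSH) ≈ $11,875.40.
Cost at Q = 150: (31,000/150)×102 + (150/2)×22.3 = $21,080.00 + $1,672.50 = $22,752.50.
Excess = $22,752.50 − $11,875.40 = $10,877.10.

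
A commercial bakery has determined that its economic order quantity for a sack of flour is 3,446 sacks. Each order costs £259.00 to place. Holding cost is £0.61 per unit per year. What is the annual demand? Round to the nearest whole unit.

D ≈ 13,984 sacks per year

The basic EOQ model gives Q* = √(2DS/H); rearrange for the unknown.
From Q* = √(2DS/H): D = Q*²H / (2S) = 3,446² × 0.61 / (2 × 259) = 13983.974.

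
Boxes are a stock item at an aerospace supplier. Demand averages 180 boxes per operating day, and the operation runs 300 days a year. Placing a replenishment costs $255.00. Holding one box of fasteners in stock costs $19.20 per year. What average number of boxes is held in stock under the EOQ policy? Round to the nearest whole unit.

Annual demand D = 180 × 300 = 54,000.
The optimal lot size = √(2DS/H) = √(2 × 54,000 × 255 / 19.2) ≈ 1197.65.
Average inventory = Q*/2 ≈ 1197.65 / 2 = 598.827.

Average inventory ≈ 599 boxes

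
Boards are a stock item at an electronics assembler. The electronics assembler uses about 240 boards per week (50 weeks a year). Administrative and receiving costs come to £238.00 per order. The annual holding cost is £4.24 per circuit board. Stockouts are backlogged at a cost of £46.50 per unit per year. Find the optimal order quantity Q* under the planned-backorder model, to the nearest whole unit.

Annual demand D = 240 × 50 = 12,000.
With planned backorders, Q* = √(2DS/H) · √((H+B)/B).
√(2DS/H) = √(2 × 12,000 × 238 / 4.24) = 1160.676.
√((H+B)/B) = √((4.24+46.5)/46.5) = 1.0446.
Q* ≈ 1212.439.

Q* ≈ 1,212 boards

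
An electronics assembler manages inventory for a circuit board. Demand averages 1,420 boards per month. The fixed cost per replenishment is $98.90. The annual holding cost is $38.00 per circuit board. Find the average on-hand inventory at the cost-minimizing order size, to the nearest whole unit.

Annual demand D = 1,420 × 12 = 17,040.
EOQ = √(2DS/H) = √(2 × 17,040 × 98.9 / 38) ≈ 297.82.
Average inventory = Q*/2 ≈ 297.82 / 2 = 148.911.

Average inventory ≈ 149 boards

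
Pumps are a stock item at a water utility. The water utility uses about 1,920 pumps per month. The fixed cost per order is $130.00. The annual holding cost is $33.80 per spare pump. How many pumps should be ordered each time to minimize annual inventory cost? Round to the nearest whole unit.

Annual demand D = 1,920 × 12 = 23,040.
EOQ = √(2DS / H) = √(2 × 23,040 × 130 / 33.8).
= √(5,990,400 / 33.8) = √177,230.7692 ≈ 420.988.

Q* ≈ 421 pumps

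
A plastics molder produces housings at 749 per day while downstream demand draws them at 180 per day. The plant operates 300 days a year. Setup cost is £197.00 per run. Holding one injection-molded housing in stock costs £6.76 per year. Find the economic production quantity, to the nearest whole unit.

Q* ≈ 2,035 housings

Annual demand D = 180 × 300 = 54,000.
Production build-up factor (1 − d/p) = 1 − 180/749 = 0.7597.
Q* = √(2DS / (H(1 − d/p))) = √(2 × 54,000 × 197 / (6.76 × 0.7597)).
= √(21,276,000 / 5.1354) ≈ 2035.431.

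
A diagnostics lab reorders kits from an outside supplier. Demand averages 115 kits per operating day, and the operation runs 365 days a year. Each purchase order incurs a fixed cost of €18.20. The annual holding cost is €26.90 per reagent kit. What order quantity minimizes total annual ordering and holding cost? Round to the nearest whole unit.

Annual demand D = 115 × 365 = 41,975.
EOQ = √(2DS / H) = √(2 × 41,975 × 18.2 / 26.9).
= √(1,527,890 / 26.9) = √56,798.8848 ≈ 238.325.

Q* ≈ 238 kits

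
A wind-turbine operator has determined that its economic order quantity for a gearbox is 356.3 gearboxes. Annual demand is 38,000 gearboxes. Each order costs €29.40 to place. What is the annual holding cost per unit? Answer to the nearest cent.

Squaring Q* = √(2DS/H) gives Q*² = 2DS/H.
From Q* = √(2DS/H): H = 2DS / Q*² = 2 × 38,000 × 29.4 / 356.3² = 17.6007.

H ≈ €17.60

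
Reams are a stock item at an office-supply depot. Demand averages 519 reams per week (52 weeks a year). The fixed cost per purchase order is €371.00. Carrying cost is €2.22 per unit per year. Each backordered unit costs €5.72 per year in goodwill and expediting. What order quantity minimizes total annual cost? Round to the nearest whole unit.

Q* ≈ 3,539 reams

Annual demand D = 519 × 52 = 26,988.
With planned backorders, Q* = √(2DS/H) · √((H+B)/B).
√(2DS/H) = √(2 × 26,988 × 371 / 2.22) = 3003.384.
√((H+B)/B) = √((2.22+5.72)/5.72) = 1.1782.
Q* ≈ 3538.531.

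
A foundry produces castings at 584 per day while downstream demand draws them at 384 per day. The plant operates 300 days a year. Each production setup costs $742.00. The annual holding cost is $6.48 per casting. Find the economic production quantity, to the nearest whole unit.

Annual demand D = 384 × 300 = 115,200.
Production build-up factor (1 − d/p) = 1 − 384/584 = 0.3425.
Q* = √(2DS / (H(1 − d/p))) = √(2 × 115,200 × 742 / (6.48 × 0.3425)).
= √(170,956,800 / 2.2192) ≈ 8777.021.

Q* ≈ 8,777 castings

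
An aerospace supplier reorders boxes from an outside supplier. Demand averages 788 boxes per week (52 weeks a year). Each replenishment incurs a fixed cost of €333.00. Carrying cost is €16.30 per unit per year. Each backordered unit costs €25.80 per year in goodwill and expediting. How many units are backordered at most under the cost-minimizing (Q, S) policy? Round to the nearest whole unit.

S* ≈ 640 boxes

Annual demand D = 788 × 52 = 40,976.
With planned backorders, Q* = √(2DS/H) · √((H+B)/B).
√(2DS/H) = √(2 × 40,976 × 333 / 16.3) = 1293.922.
√((H+B)/B) = √((16.3+25.8)/25.8) = 1.2774.
Q* ≈ 1652.872.
S* = Q* · H/(H+B) = 1652.872 × 16.3/42.1 ≈ 639.948.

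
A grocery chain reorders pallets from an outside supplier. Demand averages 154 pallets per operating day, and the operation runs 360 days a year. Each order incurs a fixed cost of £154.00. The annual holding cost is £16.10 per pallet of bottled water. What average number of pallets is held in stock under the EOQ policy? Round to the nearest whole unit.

Average inventory ≈ 515 pallets

Annual demand D = 154 × 360 = 55,440.
EOQ = √(2DS/H) = √(2 × 55,440 × 154 / 16.1) ≈ 1029.85.
Average inventory = Q*/2 ≈ 1029.85 / 2 = 514.925.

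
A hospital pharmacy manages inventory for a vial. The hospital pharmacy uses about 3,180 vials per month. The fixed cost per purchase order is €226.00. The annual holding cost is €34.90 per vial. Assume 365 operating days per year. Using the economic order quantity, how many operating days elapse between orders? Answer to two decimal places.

Annual demand D = 3,180 × 12 = 38,160.
EOQ = √(2DS/H) = √(2 × 38,160 × 226 / 34.9) ≈ 703.01.
Cycle time = Q*/D × 365 = 703.01 / 38,160 × 365 ≈ 6.724 days.

T ≈ 6.72 days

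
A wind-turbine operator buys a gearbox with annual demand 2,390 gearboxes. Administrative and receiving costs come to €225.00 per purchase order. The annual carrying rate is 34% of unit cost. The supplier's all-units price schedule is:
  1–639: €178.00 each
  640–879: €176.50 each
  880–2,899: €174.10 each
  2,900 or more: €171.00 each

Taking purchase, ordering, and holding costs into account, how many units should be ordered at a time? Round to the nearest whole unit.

Holding cost per unit per year at price C is H = 0.34·C.
Evaluate total cost at each tier's feasible EOQ or, if the EOQ is below the tier, at the tier's minimum quantity.
EOQ at €178.00 = 133.3 (feasible in tier 1): TC = 2,390×€178.00 + (2,390/133.3)×225 + (133.3/2)×0.34×€178.00 = €433,487.79.
EOQ at €176.50 = 133.9 < 640, so use break Q=640: TC = 2,390×€176.50 + (2,390/640.0)×225 + (640.0/2)×0.34×€176.50 = €441,878.43.
EOQ at €174.10 = 134.8 < 880, so use break Q=880: TC = 2,390×€174.10 + (2,390/880.0)×225 + (880.0/2)×0.34×€174.10 = €442,755.44.
EOQ at €171.00 = 136.0 < 2900, so use break Q=2900: TC = 2,390×€171.00 + (2,390/2900.0)×225 + (2900.0/2)×0.34×€171.00 = €493,178.43.
Lowest total cost is €433,487.79 at Q = 133.3.

Q* ≈ 133 gearboxes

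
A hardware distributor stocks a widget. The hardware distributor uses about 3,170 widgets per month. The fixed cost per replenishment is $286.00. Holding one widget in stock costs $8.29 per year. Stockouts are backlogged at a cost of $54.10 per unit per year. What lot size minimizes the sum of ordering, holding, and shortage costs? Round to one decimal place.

Q* ≈ 1,739.8 widgets

Annual demand D = 3,170 × 12 = 38,040.
With planned backorders, Q* = √(2DS/H) · √((H+B)/B).
√(2DS/H) = √(2 × 38,040 × 286 / 8.29) = 1620.097.
√((H+B)/B) = √((8.29+54.1)/54.1) = 1.0739.
Q* ≈ 1739.802.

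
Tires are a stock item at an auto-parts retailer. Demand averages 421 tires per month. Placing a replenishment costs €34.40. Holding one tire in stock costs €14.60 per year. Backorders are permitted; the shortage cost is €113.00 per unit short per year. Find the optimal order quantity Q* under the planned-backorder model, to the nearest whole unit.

Q* ≈ 164 tires

Annual demand D = 421 × 12 = 5,052.
With planned backorders, Q* = √(2DS/H) · √((H+B)/B).
√(2DS/H) = √(2 × 5,052 × 34.4 / 14.6) = 154.294.
√((H+B)/B) = √((14.6+113)/113) = 1.0626.
Q* ≈ 163.959.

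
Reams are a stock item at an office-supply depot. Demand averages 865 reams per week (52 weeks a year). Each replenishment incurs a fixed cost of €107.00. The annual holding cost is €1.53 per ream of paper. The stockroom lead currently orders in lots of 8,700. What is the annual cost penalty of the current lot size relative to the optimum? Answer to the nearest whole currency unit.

Extra cost ≈ €3,371 per year

Annual demand D = 865 × 52 = 44,980.
EOQ = √(2DS/H) = √(2 × 44,980 × 107 / 1.53) ≈ 2508.25.
Cost at Q* = (D/Q*)S + (Q*/2)H = √(2DSH) ≈ €3,837.62.
Cost at Q = 8,700: (44,980/8,700)×107 + (8,700/2)×1.53 = €553.20 + €6,655.50 = €7,208.70.
Excess = €7,208.70 − €3,837.62 = €3,371.08.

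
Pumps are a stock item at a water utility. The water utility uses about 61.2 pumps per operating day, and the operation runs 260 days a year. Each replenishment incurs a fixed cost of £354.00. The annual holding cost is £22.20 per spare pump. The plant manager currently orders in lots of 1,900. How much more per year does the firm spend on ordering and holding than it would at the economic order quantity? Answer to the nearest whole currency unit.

Extra cost ≈ £8,240 per year

Annual demand D = 61.2 × 260 = 15,912.
EOQ = √(2DS/H) = √(2 × 15,912 × 354 / 22.2) ≈ 712.36.
Cost at Q* = (D/Q*)S + (Q*/2)H = √(2DSH) ≈ £15,814.50.
Cost at Q = 1,900: (15,912/1,900)×354 + (1,900/2)×22.2 = £2,964.66 + £21,090.00 = £24,054.66.
Excess = £24,054.66 − £15,814.50 = £8,240.16.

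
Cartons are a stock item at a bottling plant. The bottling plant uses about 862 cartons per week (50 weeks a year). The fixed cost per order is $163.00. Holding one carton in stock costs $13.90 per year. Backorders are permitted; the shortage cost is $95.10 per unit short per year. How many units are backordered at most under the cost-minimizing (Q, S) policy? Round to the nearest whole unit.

Annual demand D = 862 × 50 = 43,100.
With planned backorders, Q* = √(2DS/H) · √((H+B)/B).
√(2DS/H) = √(2 × 43,100 × 163 / 13.9) = 1005.403.
√((H+B)/B) = √((13.9+95.1)/95.1) = 1.0706.
Q* ≈ 1076.374.
S* = Q* · H/(H+B) = 1076.374 × 13.9/109 ≈ 137.262.

S* ≈ 137 cartons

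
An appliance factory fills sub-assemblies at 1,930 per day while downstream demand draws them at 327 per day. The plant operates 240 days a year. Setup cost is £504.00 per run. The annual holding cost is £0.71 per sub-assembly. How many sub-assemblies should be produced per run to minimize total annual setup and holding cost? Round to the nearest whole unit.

Annual demand D = 327 × 240 = 78,480.
Production build-up factor (1 − d/p) = 1 − 327/1,930 = 0.8306.
Q* = √(2DS / (H(1 − d/p))) = √(2 × 78,480 × 504 / (0.71 × 0.8306)).
= √(79,107,840 / 0.5897) ≈ 11582.238.

Q* ≈ 11,582 sub-assemblies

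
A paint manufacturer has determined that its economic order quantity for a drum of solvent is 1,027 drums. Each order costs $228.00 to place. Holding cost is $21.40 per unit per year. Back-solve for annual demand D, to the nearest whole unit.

Invert the EOQ relation Q*² = 2DS/H.
From Q* = √(2DS/H): D = Q*²H / (2S) = 1,027² × 21.4 / (2 × 228) = 49498.247.

D ≈ 49,498 drums per year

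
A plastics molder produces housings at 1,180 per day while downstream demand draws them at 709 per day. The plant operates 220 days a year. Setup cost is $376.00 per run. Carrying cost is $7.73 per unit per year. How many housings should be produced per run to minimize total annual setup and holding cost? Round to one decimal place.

Annual demand D = 709 × 220 = 155,980.
Production build-up factor (1 − d/p) = 1 − 709/1,180 = 0.3992.
Q* = √(2DS / (H(1 − d/p))) = √(2 × 155,980 × 376 / (7.73 × 0.3992)).
= √(117,296,960 / 3.0854) ≈ 6165.725.

Q* ≈ 6,165.7 housings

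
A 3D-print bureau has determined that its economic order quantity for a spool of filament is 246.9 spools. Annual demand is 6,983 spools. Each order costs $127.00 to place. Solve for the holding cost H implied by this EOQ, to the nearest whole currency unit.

Invert the EOQ relation Q*² = 2DS/H.
From Q* = √(2DS/H): H = 2DS / Q*² = 2 × 6,983 × 127 / 246.9² = 29.0960.

H ≈ $29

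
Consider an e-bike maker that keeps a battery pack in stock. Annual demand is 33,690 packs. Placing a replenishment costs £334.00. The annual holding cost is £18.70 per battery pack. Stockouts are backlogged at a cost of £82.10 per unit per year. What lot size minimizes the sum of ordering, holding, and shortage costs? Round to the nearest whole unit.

Q* ≈ 1,216 packs

With planned backorders, Q* = √(2DS/H) · √((H+B)/B).
√(2DS/H) = √(2 × 33,690 × 334 / 18.7) = 1097.029.
√((H+B)/B) = √((18.7+82.1)/82.1) = 1.1080.
Q* ≈ 1215.561.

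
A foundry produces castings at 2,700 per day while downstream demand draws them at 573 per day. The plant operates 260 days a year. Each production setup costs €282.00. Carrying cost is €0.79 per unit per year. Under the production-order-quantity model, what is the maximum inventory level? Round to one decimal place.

Annual demand D = 573 × 260 = 148,980.
Production build-up factor (1 − d/p) = 1 − 573/2,700 = 0.7878.
Q* = √(2DS / (H(1 − d/p))) = √(2 × 148,980 × 282 / (0.79 × 0.7878)).
= √(84,024,720 / 0.6223) ≈ 11619.518.
Maximum inventory = Q*(1 − d/p) = 11619.518 × 0.7878 ≈ 9153.598.

I_max ≈ 9,153.6 castings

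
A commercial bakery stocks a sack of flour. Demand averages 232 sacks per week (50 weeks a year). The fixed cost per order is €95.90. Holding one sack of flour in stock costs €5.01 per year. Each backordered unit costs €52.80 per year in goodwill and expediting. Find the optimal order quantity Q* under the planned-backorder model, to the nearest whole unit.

Q* ≈ 697 sacks

Annual demand D = 232 × 50 = 11,600.
With planned backorders, Q* = √(2DS/H) · √((H+B)/B).
√(2DS/H) = √(2 × 11,600 × 95.9 / 5.01) = 666.399.
√((H+B)/B) = √((5.01+52.8)/52.8) = 1.0464.
Q* ≈ 697.299.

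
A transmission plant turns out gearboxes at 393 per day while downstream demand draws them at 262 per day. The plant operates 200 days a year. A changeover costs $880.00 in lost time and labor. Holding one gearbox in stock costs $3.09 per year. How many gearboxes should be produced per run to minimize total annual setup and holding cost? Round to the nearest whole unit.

Annual demand D = 262 × 200 = 52,400.
Production build-up factor (1 − d/p) = 1 − 262/393 = 0.3333.
Q* = √(2DS / (H(1 − d/p))) = √(2 × 52,400 × 880 / (3.09 × 0.3333)).
= √(92,224,000 / 1.03) ≈ 9462.445.

Q* ≈ 9,462 gearboxes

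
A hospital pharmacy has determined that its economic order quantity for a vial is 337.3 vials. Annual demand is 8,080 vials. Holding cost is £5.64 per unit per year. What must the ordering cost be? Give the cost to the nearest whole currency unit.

S ≈ £40

Squaring Q* = √(2DS/H) gives Q*² = 2DS/H.
From Q* = √(2DS/H): S = Q*²H / (2D) = 337.3² × 5.64 / (2 × 8,080) = 39.7073.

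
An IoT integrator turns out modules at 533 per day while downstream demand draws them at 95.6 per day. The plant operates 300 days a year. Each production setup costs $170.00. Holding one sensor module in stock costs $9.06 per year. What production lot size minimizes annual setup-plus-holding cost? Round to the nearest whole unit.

Q* ≈ 1,145 modules

Annual demand D = 95.6 × 300 = 28,680.
Production build-up factor (1 − d/p) = 1 − 95.6/533 = 0.8206.
Q* = √(2DS / (H(1 − d/p))) = √(2 × 28,680 × 170 / (9.06 × 0.8206)).
= √(9,751,200 / 7.435) ≈ 1145.221.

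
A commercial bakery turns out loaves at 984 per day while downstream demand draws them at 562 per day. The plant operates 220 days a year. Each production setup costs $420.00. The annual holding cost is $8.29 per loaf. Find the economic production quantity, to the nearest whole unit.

Annual demand D = 562 × 220 = 123,640.
Production build-up factor (1 − d/p) = 1 − 562/984 = 0.4289.
Q* = √(2DS / (H(1 − d/p))) = √(2 × 123,640 × 420 / (8.29 × 0.4289)).
= √(103,857,600 / 3.5553) ≈ 5404.844.

Q* ≈ 5,405 loaves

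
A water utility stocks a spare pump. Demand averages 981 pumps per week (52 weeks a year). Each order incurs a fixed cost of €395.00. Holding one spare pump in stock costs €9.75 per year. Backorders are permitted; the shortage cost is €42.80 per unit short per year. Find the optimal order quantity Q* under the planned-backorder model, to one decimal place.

Q* ≈ 2,252.7 pumps

Annual demand D = 981 × 52 = 51,012.
With planned backorders, Q* = √(2DS/H) · √((H+B)/B).
√(2DS/H) = √(2 × 51,012 × 395 / 9.75) = 2033.047.
√((H+B)/B) = √((9.75+42.8)/42.8) = 1.1081.
Q* ≈ 2252.744.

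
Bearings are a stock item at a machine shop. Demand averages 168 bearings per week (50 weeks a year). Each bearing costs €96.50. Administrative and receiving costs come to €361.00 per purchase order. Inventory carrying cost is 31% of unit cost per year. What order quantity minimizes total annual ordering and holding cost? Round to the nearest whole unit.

Annual demand D = 168 × 50 = 8,400.
Holding cost H = 0.31 × €96.50 = €29.9150 per unit per year.
EOQ = √(2DS / H) = √(2 × 8,400 × 361 / 29.915).
= √(6,064,800 / 29.915) = √202,734.4142 ≈ 450.260.

Q* ≈ 450 bearings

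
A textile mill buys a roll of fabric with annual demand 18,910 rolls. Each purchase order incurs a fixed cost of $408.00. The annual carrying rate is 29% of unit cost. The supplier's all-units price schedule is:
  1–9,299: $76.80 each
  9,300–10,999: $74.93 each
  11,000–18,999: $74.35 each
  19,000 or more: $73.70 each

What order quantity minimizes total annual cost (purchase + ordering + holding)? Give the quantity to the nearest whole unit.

Holding cost per unit per year at price C is H = 0.29·C.
Candidates are each tier's EOQ (if it falls in that tier) and each price-break quantity.
EOQ at $76.80 = 832.4 (feasible in tier 1): TC = 18,910×$76.80 + (18,910/832.4)×408 + (832.4/2)×0.29×$76.80 = $1,470,826.32.
EOQ at $74.93 = 842.7 < 9300, so use break Q=9300: TC = 18,910×$74.93 + (18,910/9300.0)×408 + (9300.0/2)×0.29×$74.93 = $1,518,799.01.
EOQ at $74.35 = 846.0 < 11000, so use break Q=11000: TC = 18,910×$74.35 + (18,910/11000.0)×408 + (11000.0/2)×0.29×$74.35 = $1,525,248.14.
EOQ at $73.70 = 849.7 < 19000, so use break Q=19000: TC = 18,910×$73.70 + (18,910/19000.0)×408 + (19000.0/2)×0.29×$73.70 = $1,597,116.57.
Lowest total cost is $1,470,826.32 at Q = 832.4.

Q* ≈ 832 rolls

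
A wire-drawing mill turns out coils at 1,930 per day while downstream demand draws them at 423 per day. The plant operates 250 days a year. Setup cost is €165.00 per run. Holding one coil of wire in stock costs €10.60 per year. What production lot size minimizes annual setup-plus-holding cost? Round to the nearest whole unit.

Annual demand D = 423 × 250 = 105,750.
Production build-up factor (1 − d/p) = 1 − 423/1,930 = 0.7808.
Q* = √(2DS / (H(1 − d/p))) = √(2 × 105,750 × 165 / (10.6 × 0.7808)).
= √(34,897,500 / 8.2768) ≈ 2053.365.

Q* ≈ 2,053 coils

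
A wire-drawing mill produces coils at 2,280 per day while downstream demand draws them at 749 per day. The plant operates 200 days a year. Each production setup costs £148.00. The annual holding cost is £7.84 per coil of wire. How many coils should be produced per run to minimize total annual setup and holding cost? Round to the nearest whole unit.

Q* ≈ 2,902 coils

Annual demand D = 749 × 200 = 149,800.
Production build-up factor (1 − d/p) = 1 − 749/2,280 = 0.6715.
Q* = √(2DS / (H(1 − d/p))) = √(2 × 149,800 × 148 / (7.84 × 0.6715)).
= √(44,340,800 / 5.2645) ≈ 2902.175.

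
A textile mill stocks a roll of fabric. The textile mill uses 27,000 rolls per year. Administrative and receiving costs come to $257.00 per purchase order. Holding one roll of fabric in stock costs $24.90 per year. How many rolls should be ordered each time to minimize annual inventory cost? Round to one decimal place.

Q* ≈ 746.6 rolls

EOQ = √(2DS / H) = √(2 × 27,000 × 257 / 24.9).
= √(13,878,000 / 24.9) = √557,349.3976 ≈ 746.558.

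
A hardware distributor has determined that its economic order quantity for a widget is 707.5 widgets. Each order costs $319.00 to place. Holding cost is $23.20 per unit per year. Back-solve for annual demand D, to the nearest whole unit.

D ≈ 18,202 widgets per year

The basic EOQ model gives Q* = √(2DS/H); rearrange for the unknown.
From Q* = √(2DS/H): D = Q*²H / (2S) = 707.5² × 23.2 / (2 × 319) = 18202.045.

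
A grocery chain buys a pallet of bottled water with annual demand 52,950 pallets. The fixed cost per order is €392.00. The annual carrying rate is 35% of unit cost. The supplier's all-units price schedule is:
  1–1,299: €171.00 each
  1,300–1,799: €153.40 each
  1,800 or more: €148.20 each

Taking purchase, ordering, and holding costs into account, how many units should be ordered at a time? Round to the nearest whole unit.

Holding cost per unit per year at price C is H = 0.35·C.
Candidates are each tier's EOQ (if it falls in that tier) and each price-break quantity.
EOQ at €171.00 = 832.8 (feasible in tier 1): TC = 52,950×€171.00 + (52,950/832.8)×392 + (832.8/2)×0.35×€171.00 = €9,104,295.17.
EOQ at €153.40 = 879.3 < 1300, so use break Q=1300: TC = 52,950×€153.40 + (52,950/1300.0)×392 + (1300.0/2)×0.35×€153.40 = €8,173,394.96.
EOQ at €148.20 = 894.6 < 1800, so use break Q=1800: TC = 52,950×€148.20 + (52,950/1800.0)×392 + (1800.0/2)×0.35×€148.20 = €7,905,404.33.
Lowest total cost is €7,905,404.33 at Q = 1800.0.

Q* ≈ 1,800 pallets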